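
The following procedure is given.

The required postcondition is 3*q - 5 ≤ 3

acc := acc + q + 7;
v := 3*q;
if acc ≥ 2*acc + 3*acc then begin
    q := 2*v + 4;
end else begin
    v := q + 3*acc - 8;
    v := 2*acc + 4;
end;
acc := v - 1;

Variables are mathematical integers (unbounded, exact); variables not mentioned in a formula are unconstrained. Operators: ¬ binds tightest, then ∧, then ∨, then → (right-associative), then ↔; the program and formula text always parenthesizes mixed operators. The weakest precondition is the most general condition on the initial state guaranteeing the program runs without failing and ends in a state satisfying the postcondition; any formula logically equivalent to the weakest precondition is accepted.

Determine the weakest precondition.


Working backward. After the program, the postcondition 3*q - 5 ≤ 3 must hold; in canonical form it is 3*q ≤ 8.
Before acc := v - 1: 3*q ≤ 8
Then branch requires 6*v ≤ -4; else branch requires 3*q ≤ 8.
Before the if: (4*acc ≤ 0 → 6*v ≤ -4) ∧ ((¬(4*acc ≤ 0)) → 3*q ≤ 8)
Before v := 3*q: (4*acc ≤ 0 → 18*q ≤ -4) ∧ ((¬(4*acc ≤ 0)) → 3*q ≤ 8)
Before acc := acc + q + 7: (4*acc + 4*q ≤ -28 → 18*q ≤ -4) ∧ ((¬(4*acc + 4*q ≤ -28)) → 3*q ≤ 8)
Answer: WP = (4*acc + 4*q ≤ -28 → 18*q ≤ -4) ∧ ((¬(4*acc + 4*q ≤ -28)) → 3*q ≤ 8)


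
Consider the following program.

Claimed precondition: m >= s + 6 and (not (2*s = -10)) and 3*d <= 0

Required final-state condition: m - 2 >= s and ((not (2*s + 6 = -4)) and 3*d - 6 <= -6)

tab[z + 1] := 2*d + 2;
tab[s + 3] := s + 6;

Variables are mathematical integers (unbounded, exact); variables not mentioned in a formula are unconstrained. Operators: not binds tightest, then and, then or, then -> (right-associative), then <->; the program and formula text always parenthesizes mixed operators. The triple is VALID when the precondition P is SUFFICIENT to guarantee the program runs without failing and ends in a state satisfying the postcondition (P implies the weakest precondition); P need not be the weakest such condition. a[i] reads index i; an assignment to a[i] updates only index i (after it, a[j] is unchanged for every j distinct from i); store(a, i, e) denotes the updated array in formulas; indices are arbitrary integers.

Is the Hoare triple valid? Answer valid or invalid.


Working backward. After the program, the postcondition m - 2 >= s and ((not (2*s + 6 = -4)) and 3*d - 6 <= -6) must hold; in canonical form it is m >= s + 2 and (not (2*s = -10)) and 3*d <= 0.
Before tab[s + 3] := s + 6: m >= s + 2 and (not (2*s = -10)) and 3*d <= 0
Before tab[z + 1] := 2*d + 2: m >= s + 2 and (not (2*s = -10)) and 3*d <= 0
The weakest precondition is m >= s + 2 and (not (2*s = -10)) and 3*d <= 0.
Check whether m >= s + 6 and (not (2*s = -10)) and 3*d <= 0 implies it.
Every state satisfying the precondition satisfies the weakest precondition: the implication holds.
Answer: valid


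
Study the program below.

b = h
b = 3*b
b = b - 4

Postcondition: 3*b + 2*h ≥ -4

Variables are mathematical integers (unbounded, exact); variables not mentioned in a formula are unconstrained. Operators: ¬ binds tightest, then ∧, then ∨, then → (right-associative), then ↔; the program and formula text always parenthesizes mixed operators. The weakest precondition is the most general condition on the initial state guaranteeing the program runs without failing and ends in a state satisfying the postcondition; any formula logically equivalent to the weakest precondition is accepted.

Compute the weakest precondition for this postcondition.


Working backward. After the program, 3*b + 2*h ≥ -4 must hold.
Before b := b - 4: 3*b + 2*h ≥ 8
Before b := 3*b: 9*b + 2*h ≥ 8
Before b := h: 11*h ≥ 8
Answer: WP = 11*h ≥ 8


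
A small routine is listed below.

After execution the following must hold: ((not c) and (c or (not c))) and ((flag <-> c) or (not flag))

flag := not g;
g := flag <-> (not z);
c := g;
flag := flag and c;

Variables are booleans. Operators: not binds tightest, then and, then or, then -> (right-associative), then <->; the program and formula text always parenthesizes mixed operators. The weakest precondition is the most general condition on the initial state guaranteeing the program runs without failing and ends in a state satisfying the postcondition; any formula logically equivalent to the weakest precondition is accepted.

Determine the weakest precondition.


Working backward. After the program, the postcondition ((not c) and (c or (not c))) and ((flag <-> c) or (not flag)) must hold; in canonical form it is (not c) and ((flag <-> c) or (not flag)).
Before flag := flag and c: (not c) and (((flag and c) <-> c) or (not (flag and c)))
Before c := g: (not g) and (((flag and g) <-> g) or (not (flag and g)))
Before g := flag <-> (not z): (not (flag <-> (not z))) and (((flag and (flag <-> (not z))) <-> (flag <-> (not z))) or (not (flag and (flag <-> (not z)))))
Before flag := not g: (not ((not g) <-> (not z))) and ((((not g) and ((not g) <-> (not z))) <-> ((not g) <-> (not z))) or (not ((not g) and ((not g) <-> (not z)))))
Answer: WP = (not ((not g) <-> (not z))) and ((((not g) and ((not g) <-> (not z))) <-> ((not g) <-> (not z))) or (not ((not g) and ((not g) <-> (not z)))))


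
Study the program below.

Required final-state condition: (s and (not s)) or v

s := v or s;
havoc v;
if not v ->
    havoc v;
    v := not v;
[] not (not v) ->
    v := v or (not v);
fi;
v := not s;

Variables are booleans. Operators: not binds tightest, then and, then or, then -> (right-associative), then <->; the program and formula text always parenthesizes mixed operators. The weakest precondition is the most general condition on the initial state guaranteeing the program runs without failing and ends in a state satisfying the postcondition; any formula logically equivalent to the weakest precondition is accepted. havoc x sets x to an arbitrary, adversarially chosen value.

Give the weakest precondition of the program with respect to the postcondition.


Working backward. After the program, the postcondition (s and (not s)) or v must hold; in canonical form it is v.
Before v := not s: not s
Then branch requires not s; else branch requires not s.
Before the if: ((not v) -> (not s)) and (v -> (not s))
Before havoc v: not s
Before s := v or s: not (v or s)
Answer: WP = not (v or s)


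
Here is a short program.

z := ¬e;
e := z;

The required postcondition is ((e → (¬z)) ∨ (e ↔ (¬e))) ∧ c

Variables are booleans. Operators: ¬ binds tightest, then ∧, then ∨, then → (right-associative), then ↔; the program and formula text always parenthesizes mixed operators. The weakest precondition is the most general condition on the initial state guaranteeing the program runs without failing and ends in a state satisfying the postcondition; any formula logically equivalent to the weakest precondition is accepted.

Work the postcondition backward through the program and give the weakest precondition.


Working backward. After the program, ((e → (¬z)) ∨ (e ↔ (¬e))) ∧ c must hold.
Before e := z: ((z → (¬z)) ∨ (z ↔ (¬z))) ∧ c
Before z := ¬e: (((¬e) → e) ∨ ((¬e) ↔ e)) ∧ c
Answer: WP = (((¬e) → e) ∨ ((¬e) ↔ e)) ∧ c


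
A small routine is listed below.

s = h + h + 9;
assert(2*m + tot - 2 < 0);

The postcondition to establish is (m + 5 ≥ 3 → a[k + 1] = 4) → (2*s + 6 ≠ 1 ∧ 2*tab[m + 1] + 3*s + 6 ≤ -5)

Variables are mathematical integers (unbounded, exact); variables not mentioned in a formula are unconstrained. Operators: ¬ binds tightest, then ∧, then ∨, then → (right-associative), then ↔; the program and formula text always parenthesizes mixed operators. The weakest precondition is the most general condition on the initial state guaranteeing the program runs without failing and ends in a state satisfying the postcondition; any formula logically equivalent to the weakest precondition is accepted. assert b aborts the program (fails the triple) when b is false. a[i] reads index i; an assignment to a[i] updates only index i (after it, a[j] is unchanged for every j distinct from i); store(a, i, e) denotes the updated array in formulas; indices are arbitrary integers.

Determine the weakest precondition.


Working backward. After the program, the postcondition (m + 5 ≥ 3 → a[k + 1] = 4) → (2*s + 6 ≠ 1 ∧ 2*tab[m + 1] + 3*s + 6 ≤ -5) must hold; in canonical form it is (m ≥ -2 → a[k + 1] = 4) → (2*s ≠ -5 ∧ 2*tab[m + 1] + 3*s ≤ -11).
Before assert 2*m + tot - 2 < 0: 2*m + tot < 2 ∧ ((m ≥ -2 → a[k + 1] = 4) → (2*s ≠ -5 ∧ 2*tab[m + 1] + 3*s ≤ -11))
Before s := h + h + 9: 2*m + tot < 2 ∧ ((m ≥ -2 → a[k + 1] = 4) → (4*h ≠ -23 ∧ 2*tab[m + 1] + 6*h ≤ -38))
Answer: WP = 2*m + tot < 2 ∧ ((m ≥ -2 → a[k + 1] = 4) → (4*h ≠ -23 ∧ 2*tab[m + 1] + 6*h ≤ -38))


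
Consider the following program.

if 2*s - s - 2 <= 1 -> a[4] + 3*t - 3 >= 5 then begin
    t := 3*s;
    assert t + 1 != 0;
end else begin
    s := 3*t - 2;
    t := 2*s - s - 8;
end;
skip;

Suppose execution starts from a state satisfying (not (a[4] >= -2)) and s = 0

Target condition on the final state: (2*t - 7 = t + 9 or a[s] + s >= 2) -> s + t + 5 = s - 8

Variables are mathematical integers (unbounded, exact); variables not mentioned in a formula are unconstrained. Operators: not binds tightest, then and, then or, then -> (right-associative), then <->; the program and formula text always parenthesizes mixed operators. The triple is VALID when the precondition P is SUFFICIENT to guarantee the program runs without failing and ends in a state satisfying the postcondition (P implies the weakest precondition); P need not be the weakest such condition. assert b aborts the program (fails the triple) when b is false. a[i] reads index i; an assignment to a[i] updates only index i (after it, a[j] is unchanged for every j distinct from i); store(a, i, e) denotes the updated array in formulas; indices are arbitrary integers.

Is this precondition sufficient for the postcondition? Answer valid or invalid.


Working backward. After the program, the postcondition (2*t - 7 = t + 9 or a[s] + s >= 2) -> s + t + 5 = s - 8 must hold; in canonical form it is (t = 16 or a[s] + s >= 2) -> t = -13.
Before skip: (t = 16 or a[s] + s >= 2) -> t = -13
Then branch requires 3*s != -1 and ((3*s = 16 or a[s] + s >= 2) -> 3*s = -13); else branch requires (3*t = 26 or a[3*t - 2] + 3*t >= 4) -> 3*t = -3.
Before the if: ((s <= 3 -> a[4] + 3*t >= 8) -> (3*s != -1 and ((3*s = 16 or a[s] + s >= 2) -> 3*s = -13))) and ((not (s <= 3 -> a[4] + 3*t >= 8)) -> ((3*t = 26 or a[3*t - 2] + 3*t >= 4) -> 3*t = -3))
The weakest precondition is ((s <= 3 -> a[4] + 3*t >= 8) -> (3*s != -1 and ((3*s = 16 or a[s] + s >= 2) -> 3*s = -13))) and ((not (s <= 3 -> a[4] + 3*t >= 8)) -> ((3*t = 26 or a[3*t - 2] + 3*t >= 4) -> 3*t = -3)).
Check whether (not (a[4] >= -2)) and s = 0 implies it.
Countermodel: at the initial state a = {[0] = 2, [4] = -4, [10] = -4, elsewhere -4}, s = 0, t = 4, the precondition holds but the weakest precondition fails.
Answer: invalid


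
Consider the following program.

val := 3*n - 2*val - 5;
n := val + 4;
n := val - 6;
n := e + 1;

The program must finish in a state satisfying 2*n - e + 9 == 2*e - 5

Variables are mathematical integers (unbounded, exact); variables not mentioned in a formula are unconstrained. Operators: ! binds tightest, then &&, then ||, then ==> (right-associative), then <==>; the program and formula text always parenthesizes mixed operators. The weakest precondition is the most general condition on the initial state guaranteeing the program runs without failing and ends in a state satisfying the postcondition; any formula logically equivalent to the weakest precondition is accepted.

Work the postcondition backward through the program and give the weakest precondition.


Working backward. After the program, the postcondition 2*n - e + 9 == 2*e - 5 must hold; in canonical form it is 2*n == 3*e - 14.
Before n := e + 1: e == 16
Before n := val - 6: e == 16
Before n := val + 4: e == 16
Before val := 3*n - 2*val - 5: e == 16
Answer: WP = e == 16


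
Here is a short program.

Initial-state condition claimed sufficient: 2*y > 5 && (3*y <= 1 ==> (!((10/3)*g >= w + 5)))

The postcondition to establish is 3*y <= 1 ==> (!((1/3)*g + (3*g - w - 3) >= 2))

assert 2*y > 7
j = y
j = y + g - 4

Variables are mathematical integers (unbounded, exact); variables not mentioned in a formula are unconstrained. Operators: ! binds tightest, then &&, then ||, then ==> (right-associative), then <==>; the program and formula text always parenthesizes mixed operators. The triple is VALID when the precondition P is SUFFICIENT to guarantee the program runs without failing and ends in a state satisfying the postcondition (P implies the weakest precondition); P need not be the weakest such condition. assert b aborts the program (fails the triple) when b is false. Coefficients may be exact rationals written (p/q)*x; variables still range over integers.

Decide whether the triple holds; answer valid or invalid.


Working backward. After the program, the postcondition 3*y <= 1 ==> (!((1/3)*g + (3*g - w - 3) >= 2)) must hold; in canonical form it is 3*y <= 1 ==> (!((10/3)*g >= w + 5)).
Before j := y + g - 4: 3*y <= 1 ==> (!((10/3)*g >= w + 5))
Before j := y: 3*y <= 1 ==> (!((10/3)*g >= w + 5))
Before assert 2*y > 7: 2*y > 7 && (3*y <= 1 ==> (!((10/3)*g >= w + 5)))
The weakest precondition is 2*y > 7 && (3*y <= 1 ==> (!((10/3)*g >= w + 5))).
Check whether 2*y > 5 && (3*y <= 1 ==> (!((10/3)*g >= w + 5))) implies it.
Countermodel: at the initial state g = 0, w = 0, y = 3, the precondition holds but the weakest precondition fails.
Answer: invalid


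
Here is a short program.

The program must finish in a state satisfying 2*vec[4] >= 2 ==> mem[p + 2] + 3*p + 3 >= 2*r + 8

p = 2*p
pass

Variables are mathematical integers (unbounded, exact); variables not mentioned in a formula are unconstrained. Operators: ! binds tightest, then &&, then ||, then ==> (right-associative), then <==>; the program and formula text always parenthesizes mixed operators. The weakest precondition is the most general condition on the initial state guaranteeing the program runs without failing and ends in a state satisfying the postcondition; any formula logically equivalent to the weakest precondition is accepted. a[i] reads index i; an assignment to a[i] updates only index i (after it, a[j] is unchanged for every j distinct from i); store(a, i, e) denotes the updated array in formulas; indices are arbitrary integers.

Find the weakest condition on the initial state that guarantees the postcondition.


Working backward. After the program, the postcondition 2*vec[4] >= 2 ==> mem[p + 2] + 3*p + 3 >= 2*r + 8 must hold; in canonical form it is 2*vec[4] >= 2 ==> mem[p + 2] + 3*p >= 2*r + 5.
Before skip: 2*vec[4] >= 2 ==> mem[p + 2] + 3*p >= 2*r + 5
Before p := 2*p: 2*vec[4] >= 2 ==> mem[2*p + 2] + 6*p >= 2*r + 5
Answer: WP = 2*vec[4] >= 2 ==> mem[2*p + 2] + 6*p >= 2*r + 5


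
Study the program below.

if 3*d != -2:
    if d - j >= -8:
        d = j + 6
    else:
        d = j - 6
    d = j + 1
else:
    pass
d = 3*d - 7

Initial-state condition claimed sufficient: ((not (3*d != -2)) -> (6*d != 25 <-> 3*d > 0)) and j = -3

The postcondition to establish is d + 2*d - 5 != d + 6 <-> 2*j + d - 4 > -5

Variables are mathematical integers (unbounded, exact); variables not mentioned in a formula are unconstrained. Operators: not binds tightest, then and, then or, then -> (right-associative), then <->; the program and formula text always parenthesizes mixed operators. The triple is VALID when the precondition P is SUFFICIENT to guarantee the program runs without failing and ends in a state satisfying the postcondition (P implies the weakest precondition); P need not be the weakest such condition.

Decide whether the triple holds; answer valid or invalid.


Working backward. After the program, the postcondition d + 2*d - 5 != d + 6 <-> 2*j + d - 4 > -5 must hold; in canonical form it is 2*d != 11 <-> d + 2*j > -1.
Before d := 3*d - 7: 6*d != 25 <-> 3*d + 2*j > 6
Then branch requires (d >= j - 8 -> (6*j != 19 <-> 5*j > 3)) and ((not (d >= j - 8)) -> (6*j != 19 <-> 5*j > 3)); else branch requires 6*d != 25 <-> 3*d + 2*j > 6.
Before the if: (3*d != -2 -> ((d >= j - 8 -> (6*j != 19 <-> 5*j > 3)) and ((not (d >= j - 8)) -> (6*j != 19 <-> 5*j > 3)))) and ((not (3*d != -2)) -> (6*d != 25 <-> 3*d + 2*j > 6))
The weakest precondition is (3*d != -2 -> ((d >= j - 8 -> (6*j != 19 <-> 5*j > 3)) and ((not (d >= j - 8)) -> (6*j != 19 <-> 5*j > 3)))) and ((not (3*d != -2)) -> (6*d != 25 <-> 3*d + 2*j > 6)).
Check whether ((not (3*d != -2)) -> (6*d != 25 <-> 3*d > 0)) and j = -3 implies it.
Countermodel: at the initial state d = 0, j = -3, the precondition holds but the weakest precondition fails.
Answer: invalid


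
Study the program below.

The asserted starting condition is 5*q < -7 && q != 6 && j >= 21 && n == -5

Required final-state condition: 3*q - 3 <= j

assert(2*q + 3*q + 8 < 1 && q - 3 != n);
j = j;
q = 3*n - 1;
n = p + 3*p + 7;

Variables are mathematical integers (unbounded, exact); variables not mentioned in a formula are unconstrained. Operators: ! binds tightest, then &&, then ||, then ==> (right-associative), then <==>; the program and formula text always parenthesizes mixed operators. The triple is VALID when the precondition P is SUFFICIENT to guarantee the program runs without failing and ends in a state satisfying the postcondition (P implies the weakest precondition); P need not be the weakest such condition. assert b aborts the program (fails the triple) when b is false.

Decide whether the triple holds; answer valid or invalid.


Working backward. After the program, the postcondition 3*q - 3 <= j must hold; in canonical form it is 3*q <= j + 3.
Before n := p + 3*p + 7: 3*q <= j + 3
Before q := 3*n - 1: 9*n <= j + 6
Before j := j: 9*n <= j + 6
Before assert 2*q + 3*q + 8 < 1 && q - 3 != n: 5*q < -7 && q != n + 3 && 9*n <= j + 6
The weakest precondition is 5*q < -7 && q != n + 3 && 9*n <= j + 6.
Check whether 5*q < -7 && q != 6 && j >= 21 && n == -5 implies it.
Countermodel: at the initial state j = 21, n = -5, q = -2, the precondition holds but the weakest precondition fails.
Answer: invalid


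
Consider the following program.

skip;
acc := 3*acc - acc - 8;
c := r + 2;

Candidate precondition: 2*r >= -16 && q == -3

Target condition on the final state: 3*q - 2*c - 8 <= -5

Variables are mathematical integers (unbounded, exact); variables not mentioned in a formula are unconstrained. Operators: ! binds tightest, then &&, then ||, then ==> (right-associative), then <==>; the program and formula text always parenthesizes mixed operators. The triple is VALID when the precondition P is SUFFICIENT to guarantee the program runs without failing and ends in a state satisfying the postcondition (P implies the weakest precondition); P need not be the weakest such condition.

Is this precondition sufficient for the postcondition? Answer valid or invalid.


Working backward. After the program, the postcondition 3*q - 2*c - 8 <= -5 must hold; in canonical form it is 3*q <= 2*c + 3.
Before c := r + 2: 3*q <= 2*r + 7
Before acc := 3*acc - acc - 8: 3*q <= 2*r + 7
Before skip: 3*q <= 2*r + 7
The weakest precondition is 3*q <= 2*r + 7.
Check whether 2*r >= -16 && q == -3 implies it.
Every state satisfying the precondition satisfies the weakest precondition: the implication holds.
Answer: valid


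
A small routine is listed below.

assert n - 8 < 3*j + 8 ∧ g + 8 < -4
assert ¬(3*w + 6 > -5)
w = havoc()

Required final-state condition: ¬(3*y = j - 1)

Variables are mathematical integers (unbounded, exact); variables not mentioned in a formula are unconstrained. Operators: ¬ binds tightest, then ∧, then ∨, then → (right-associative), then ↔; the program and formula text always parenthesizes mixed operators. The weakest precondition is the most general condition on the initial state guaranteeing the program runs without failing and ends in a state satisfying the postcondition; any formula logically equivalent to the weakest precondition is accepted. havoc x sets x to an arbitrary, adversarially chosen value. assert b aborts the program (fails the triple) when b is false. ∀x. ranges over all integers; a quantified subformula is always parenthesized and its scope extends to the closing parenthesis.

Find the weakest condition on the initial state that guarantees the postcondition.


Working backward. After the program, ¬(3*y = j - 1) must hold.
Before havoc w: ¬(3*y = j - 1)
Before assert ¬(3*w + 6 > -5): (¬(3*w > -11)) ∧ (¬(3*y = j - 1))
Before assert n - 8 < 3*j + 8 ∧ g + 8 < -4: n < 3*j + 16 ∧ g < -12 ∧ (¬(3*w > -11)) ∧ (¬(3*y = j - 1))
Answer: WP = n < 3*j + 16 ∧ g < -12 ∧ (¬(3*w > -11)) ∧ (¬(3*y = j - 1))


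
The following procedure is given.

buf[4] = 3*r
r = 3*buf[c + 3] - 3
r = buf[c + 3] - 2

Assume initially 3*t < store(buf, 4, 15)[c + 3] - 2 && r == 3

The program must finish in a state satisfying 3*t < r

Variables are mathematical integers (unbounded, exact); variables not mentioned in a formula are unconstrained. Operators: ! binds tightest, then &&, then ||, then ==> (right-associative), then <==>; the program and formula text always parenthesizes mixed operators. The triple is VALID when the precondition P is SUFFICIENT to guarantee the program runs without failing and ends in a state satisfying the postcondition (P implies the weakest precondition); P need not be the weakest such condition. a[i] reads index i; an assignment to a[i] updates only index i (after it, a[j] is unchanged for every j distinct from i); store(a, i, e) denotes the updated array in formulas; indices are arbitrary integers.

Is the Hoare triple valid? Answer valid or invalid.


Working backward. After the program, 3*t < r must hold.
Before r := buf[c + 3] - 2: 3*t < buf[c + 3] - 2
Before r := 3*buf[c + 3] - 3: 3*t < buf[c + 3] - 2
Before buf[4] := 3*r: 3*t < store(buf, 4, 3*r)[c + 3] - 2
The weakest precondition is 3*t < store(buf, 4, 3*r)[c + 3] - 2.
Check whether 3*t < store(buf, 4, 15)[c + 3] - 2 && r == 3 implies it.
Countermodel: at the initial state buf = {[4] = 2, elsewhere 2}, c = 1, r = 3, t = 3, the precondition holds but the weakest precondition fails.
Answer: invalid


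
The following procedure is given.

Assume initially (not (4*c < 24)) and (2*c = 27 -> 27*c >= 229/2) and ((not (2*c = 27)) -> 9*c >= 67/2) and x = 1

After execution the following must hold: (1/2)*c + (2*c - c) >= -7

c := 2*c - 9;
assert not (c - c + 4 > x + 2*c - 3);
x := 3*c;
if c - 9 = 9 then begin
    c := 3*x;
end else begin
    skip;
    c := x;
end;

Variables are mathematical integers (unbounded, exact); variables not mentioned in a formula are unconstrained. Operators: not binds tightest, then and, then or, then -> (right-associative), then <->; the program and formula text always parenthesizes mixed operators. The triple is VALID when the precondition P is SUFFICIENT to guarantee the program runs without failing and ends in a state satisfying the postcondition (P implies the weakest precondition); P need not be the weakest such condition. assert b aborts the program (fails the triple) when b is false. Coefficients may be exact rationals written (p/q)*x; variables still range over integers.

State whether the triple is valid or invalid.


Working backward. After the program, the postcondition (1/2)*c + (2*c - c) >= -7 must hold; in canonical form it is (3/2)*c >= -7.
Then branch requires (9/2)*x >= -7; else branch requires (3/2)*x >= -7.
Before the if: (c = 18 -> (9/2)*x >= -7) and ((not (c = 18)) -> (3/2)*x >= -7)
Before x := 3*c: (c = 18 -> (27/2)*c >= -7) and ((not (c = 18)) -> (9/2)*c >= -7)
Before assert not (c - c + 4 > x + 2*c - 3): (not (2*c + x < 7)) and (c = 18 -> (27/2)*c >= -7) and ((not (c = 18)) -> (9/2)*c >= -7)
Before c := 2*c - 9: (not (4*c + x < 25)) and (2*c = 27 -> 27*c >= 229/2) and ((not (2*c = 27)) -> 9*c >= 67/2)
The weakest precondition is (not (4*c + x < 25)) and (2*c = 27 -> 27*c >= 229/2) and ((not (2*c = 27)) -> 9*c >= 67/2).
Check whether (not (4*c < 24)) and (2*c = 27 -> 27*c >= 229/2) and ((not (2*c = 27)) -> 9*c >= 67/2) and x = 1 implies it.
Every state satisfying the precondition satisfies the weakest precondition: the implication holds.
Answer: valid


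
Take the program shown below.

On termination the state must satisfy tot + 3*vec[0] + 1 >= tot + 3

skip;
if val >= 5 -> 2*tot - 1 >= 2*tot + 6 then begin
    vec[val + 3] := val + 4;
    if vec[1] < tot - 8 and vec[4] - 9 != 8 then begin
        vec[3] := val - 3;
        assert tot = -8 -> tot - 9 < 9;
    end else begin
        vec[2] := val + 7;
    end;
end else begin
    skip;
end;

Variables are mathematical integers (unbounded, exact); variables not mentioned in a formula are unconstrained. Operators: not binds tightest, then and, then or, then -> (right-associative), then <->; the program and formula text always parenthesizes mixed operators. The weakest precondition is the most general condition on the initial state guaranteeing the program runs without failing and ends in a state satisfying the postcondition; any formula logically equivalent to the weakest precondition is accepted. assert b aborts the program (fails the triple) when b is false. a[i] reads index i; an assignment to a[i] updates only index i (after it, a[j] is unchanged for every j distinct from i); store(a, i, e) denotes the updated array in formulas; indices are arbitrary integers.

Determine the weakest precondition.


Working backward. After the program, the postcondition tot + 3*vec[0] + 1 >= tot + 3 must hold; in canonical form it is 3*vec[0] >= 2.
Then branch requires ((store(vec, val + 3, val + 4)[1] < tot - 8 and store(vec, val + 3, val + 4)[4] != 17) -> ((tot = -8 -> tot < 18) and 3*store(vec, val + 3, val + 4)[0] >= 2)) and ((not (store(vec, val + 3, val + 4)[1] < tot - 8 and store(vec, val + 3, val + 4)[4] != 17)) -> 3*store(vec, val + 3, val + 4)[0] >= 2); else branch requires 3*vec[0] >= 2.
Before the if: ((not (val >= 5)) -> (((store(vec, val + 3, val + 4)[1] < tot - 8 and store(vec, val + 3, val + 4)[4] != 17) -> ((tot = -8 -> tot < 18) and 3*store(vec, val + 3, val + 4)[0] >= 2)) and ((not (store(vec, val + 3, val + 4)[1] < tot - 8 and store(vec, val + 3, val + 4)[4] != 17)) -> 3*store(vec, val + 3, val + 4)[0] >= 2))) and (val >= 5 -> 3*vec[0] >= 2)
Before skip: ((not (val >= 5)) -> (((store(vec, val + 3, val + 4)[1] < tot - 8 and store(vec, val + 3, val + 4)[4] != 17) -> ((tot = -8 -> tot < 18) and 3*store(vec, val + 3, val + 4)[0] >= 2)) and ((not (store(vec, val + 3, val + 4)[1] < tot - 8 and store(vec, val + 3, val + 4)[4] != 17)) -> 3*store(vec, val + 3, val + 4)[0] >= 2))) and (val >= 5 -> 3*vec[0] >= 2)
Answer: WP = ((not (val >= 5)) -> (((store(vec, val + 3, val + 4)[1] < tot - 8 and store(vec, val + 3, val + 4)[4] != 17) -> ((tot = -8 -> tot < 18) and 3*store(vec, val + 3, val + 4)[0] >= 2)) and ((not (store(vec, val + 3, val + 4)[1] < tot - 8 and store(vec, val + 3, val + 4)[4] != 17)) -> 3*store(vec, val + 3, val + 4)[0] >= 2))) and (val >= 5 -> 3*vec[0] >= 2)


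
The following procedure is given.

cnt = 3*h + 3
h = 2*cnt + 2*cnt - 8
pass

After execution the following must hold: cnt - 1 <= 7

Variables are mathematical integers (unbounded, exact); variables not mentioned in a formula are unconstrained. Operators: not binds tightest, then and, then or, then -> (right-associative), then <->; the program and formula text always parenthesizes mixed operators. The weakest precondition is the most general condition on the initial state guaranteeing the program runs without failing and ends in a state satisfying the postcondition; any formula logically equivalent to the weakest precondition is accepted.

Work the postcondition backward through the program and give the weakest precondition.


Working backward. After the program, the postcondition cnt - 1 <= 7 must hold; in canonical form it is cnt <= 8.
Before skip: cnt <= 8
Before h := 2*cnt + 2*cnt - 8: cnt <= 8
Before cnt := 3*h + 3: 3*h <= 5
Answer: WP = 3*h <= 5


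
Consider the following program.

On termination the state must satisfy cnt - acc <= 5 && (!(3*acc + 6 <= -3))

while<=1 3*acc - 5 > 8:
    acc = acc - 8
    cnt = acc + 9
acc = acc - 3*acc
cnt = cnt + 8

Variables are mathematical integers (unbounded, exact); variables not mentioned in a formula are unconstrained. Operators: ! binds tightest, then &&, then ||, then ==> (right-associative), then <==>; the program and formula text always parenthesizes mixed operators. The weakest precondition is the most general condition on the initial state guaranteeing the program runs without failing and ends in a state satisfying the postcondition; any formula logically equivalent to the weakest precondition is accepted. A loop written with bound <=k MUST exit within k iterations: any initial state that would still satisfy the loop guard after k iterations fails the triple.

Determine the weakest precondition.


Working backward. After the program, the postcondition cnt - acc <= 5 && (!(3*acc + 6 <= -3)) must hold; in canonical form it is cnt <= acc + 5 && (!(3*acc <= -9)).
Before cnt := cnt + 8: cnt <= acc - 3 && (!(3*acc <= -9))
Before acc := acc - 3*acc: 2*acc + cnt <= -3 && (!(6*acc >= 9))
Before the loop (bound <=1), unroll the exhaustion recursion (WP_0 = exit-now case; WP_j = one more guarded iteration, up to j = 1):
  WP_0: (!(3*acc > 13)) && 2*acc + cnt <= -3 && (!(6*acc >= 9))
  WP_1: (3*acc > 13 ==> ((!(3*acc > 37)) && 3*acc <= 12 && (!(6*acc >= 57)))) && ((!(3*acc > 13)) ==> (2*acc + cnt <= -3 && (!(6*acc >= 9))))
So before the loop: (3*acc > 13 ==> ((!(3*acc > 37)) && 3*acc <= 12 && (!(6*acc >= 57)))) && ((!(3*acc > 13)) ==> (2*acc + cnt <= -3 && (!(6*acc >= 9))))
Answer: WP = (3*acc > 13 ==> ((!(3*acc > 37)) && 3*acc <= 12 && (!(6*acc >= 57)))) && ((!(3*acc > 13)) ==> (2*acc + cnt <= -3 && (!(6*acc >= 9))))


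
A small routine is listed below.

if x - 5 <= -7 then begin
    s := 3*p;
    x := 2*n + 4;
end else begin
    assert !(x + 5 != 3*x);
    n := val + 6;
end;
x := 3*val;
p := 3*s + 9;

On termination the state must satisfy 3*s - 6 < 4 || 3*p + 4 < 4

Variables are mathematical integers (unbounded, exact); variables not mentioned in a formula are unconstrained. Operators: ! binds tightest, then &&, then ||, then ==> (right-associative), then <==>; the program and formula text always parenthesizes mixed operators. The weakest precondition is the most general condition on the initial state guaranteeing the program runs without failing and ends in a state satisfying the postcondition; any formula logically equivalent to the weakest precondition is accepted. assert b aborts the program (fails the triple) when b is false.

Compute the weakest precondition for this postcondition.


Working backward. After the program, the postcondition 3*s - 6 < 4 || 3*p + 4 < 4 must hold; in canonical form it is 3*s < 10 || 3*p < 0.
Before p := 3*s + 9: 3*s < 10 || 9*s < -27
Before x := 3*val: 3*s < 10 || 9*s < -27
Then branch requires 9*p < 10 || 27*p < -27; else branch requires (!(2*x != 5)) && (3*s < 10 || 9*s < -27).
Before the if: (x <= -2 ==> (9*p < 10 || 27*p < -27)) && ((!(x <= -2)) ==> ((!(2*x != 5)) && (3*s < 10 || 9*s < -27)))
Answer: WP = (x <= -2 ==> (9*p < 10 || 27*p < -27)) && ((!(x <= -2)) ==> ((!(2*x != 5)) && (3*s < 10 || 9*s < -27)))


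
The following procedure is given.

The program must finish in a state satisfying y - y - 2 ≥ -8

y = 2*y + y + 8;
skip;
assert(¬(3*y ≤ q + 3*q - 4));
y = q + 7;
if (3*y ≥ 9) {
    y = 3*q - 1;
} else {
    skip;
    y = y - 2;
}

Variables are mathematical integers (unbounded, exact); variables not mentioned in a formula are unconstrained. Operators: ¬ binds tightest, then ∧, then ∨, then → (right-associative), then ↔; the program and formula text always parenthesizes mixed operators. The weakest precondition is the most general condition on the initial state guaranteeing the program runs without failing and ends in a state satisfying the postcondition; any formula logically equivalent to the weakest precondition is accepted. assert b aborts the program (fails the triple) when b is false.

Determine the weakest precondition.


Working backward. After the program, the postcondition y - y - 2 ≥ -8 must hold; in canonical form it is true.
Then branch requires true; else branch requires true.
Before the if: true
Before y := q + 7: true
Before assert ¬(3*y ≤ q + 3*q - 4): ¬(3*y ≤ 4*q - 4)
Before skip: ¬(3*y ≤ 4*q - 4)
Before y := 2*y + y + 8: ¬(9*y ≤ 4*q - 28)
Answer: WP = ¬(9*y ≤ 4*q - 28)


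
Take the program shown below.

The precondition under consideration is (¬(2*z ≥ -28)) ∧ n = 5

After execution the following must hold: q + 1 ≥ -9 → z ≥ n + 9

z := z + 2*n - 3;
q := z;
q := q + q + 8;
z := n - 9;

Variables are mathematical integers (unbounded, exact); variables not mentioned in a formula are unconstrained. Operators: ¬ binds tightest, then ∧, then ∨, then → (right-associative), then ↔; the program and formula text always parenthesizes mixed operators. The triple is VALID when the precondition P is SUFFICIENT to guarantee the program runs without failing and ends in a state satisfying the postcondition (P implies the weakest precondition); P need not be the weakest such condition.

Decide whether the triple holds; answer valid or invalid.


Working backward. After the program, the postcondition q + 1 ≥ -9 → z ≥ n + 9 must hold; in canonical form it is q ≥ -10 → z ≥ n + 9.
Before z := n - 9: ¬(q ≥ -10)
Before q := q + q + 8: ¬(2*q ≥ -18)
Before q := z: ¬(2*z ≥ -18)
Before z := z + 2*n - 3: ¬(4*n + 2*z ≥ -12)
The weakest precondition is ¬(4*n + 2*z ≥ -12).
Check whether (¬(2*z ≥ -28)) ∧ n = 5 implies it.
Countermodel: at the initial state n = 5, z = -16, the precondition holds but the weakest precondition fails.
Answer: invalid


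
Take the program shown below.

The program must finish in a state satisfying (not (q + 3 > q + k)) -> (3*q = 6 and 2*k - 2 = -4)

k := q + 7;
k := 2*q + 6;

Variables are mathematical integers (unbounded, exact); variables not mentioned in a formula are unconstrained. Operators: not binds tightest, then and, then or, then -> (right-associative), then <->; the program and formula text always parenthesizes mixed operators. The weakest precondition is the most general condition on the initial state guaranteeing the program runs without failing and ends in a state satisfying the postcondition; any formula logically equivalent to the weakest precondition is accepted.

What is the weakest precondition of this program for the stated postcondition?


Working backward. After the program, the postcondition (not (q + 3 > q + k)) -> (3*q = 6 and 2*k - 2 = -4) must hold; in canonical form it is (not (k < 3)) -> (3*q = 6 and 2*k = -2).
Before k := 2*q + 6: (not (2*q < -3)) -> (3*q = 6 and 4*q = -14)
Before k := q + 7: (not (2*q < -3)) -> (3*q = 6 and 4*q = -14)
Answer: WP = (not (2*q < -3)) -> (3*q = 6 and 4*q = -14)


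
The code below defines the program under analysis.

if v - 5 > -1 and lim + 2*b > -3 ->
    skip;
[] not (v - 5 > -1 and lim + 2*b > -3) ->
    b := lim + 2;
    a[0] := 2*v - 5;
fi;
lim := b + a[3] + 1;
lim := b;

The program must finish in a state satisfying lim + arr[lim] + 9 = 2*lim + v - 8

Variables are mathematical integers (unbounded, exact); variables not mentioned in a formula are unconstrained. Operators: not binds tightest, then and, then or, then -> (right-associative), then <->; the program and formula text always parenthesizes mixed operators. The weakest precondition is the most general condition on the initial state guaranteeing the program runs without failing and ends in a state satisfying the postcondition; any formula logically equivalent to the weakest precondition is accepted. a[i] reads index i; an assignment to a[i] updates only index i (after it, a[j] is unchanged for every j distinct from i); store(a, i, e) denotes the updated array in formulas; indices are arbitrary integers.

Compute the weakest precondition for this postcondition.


Working backward. After the program, the postcondition lim + arr[lim] + 9 = 2*lim + v - 8 must hold; in canonical form it is arr[lim] = lim + v - 17.
Before lim := b: arr[b] = b + v - 17
Before lim := b + a[3] + 1: arr[b] = b + v - 17
Then branch requires arr[b] = b + v - 17; else branch requires arr[lim + 2] = lim + v - 15.
Before the if: ((v > 4 and 2*b + lim > -3) -> arr[b] = b + v - 17) and ((not (v > 4 and 2*b + lim > -3)) -> arr[lim + 2] = lim + v - 15)
Answer: WP = ((v > 4 and 2*b + lim > -3) -> arr[b] = b + v - 17) and ((not (v > 4 and 2*b + lim > -3)) -> arr[lim + 2] = lim + v - 15)


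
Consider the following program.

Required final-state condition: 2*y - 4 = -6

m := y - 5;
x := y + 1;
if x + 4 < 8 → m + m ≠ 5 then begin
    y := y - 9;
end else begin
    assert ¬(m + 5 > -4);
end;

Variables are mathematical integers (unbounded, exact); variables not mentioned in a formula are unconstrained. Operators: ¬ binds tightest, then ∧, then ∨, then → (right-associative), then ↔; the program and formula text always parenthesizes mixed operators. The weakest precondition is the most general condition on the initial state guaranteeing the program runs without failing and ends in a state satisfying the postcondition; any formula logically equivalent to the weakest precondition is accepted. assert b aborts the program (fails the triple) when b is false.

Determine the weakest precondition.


Working backward. After the program, the postcondition 2*y - 4 = -6 must hold; in canonical form it is 2*y = -2.
Then branch requires 2*y = 16; else branch requires (¬(m > -9)) ∧ 2*y = -2.
Before the if: ((x < 4 → 2*m ≠ 5) → 2*y = 16) ∧ ((¬(x < 4 → 2*m ≠ 5)) → ((¬(m > -9)) ∧ 2*y = -2))
Before x := y + 1: ((y < 3 → 2*m ≠ 5) → 2*y = 16) ∧ ((¬(y < 3 → 2*m ≠ 5)) → ((¬(m > -9)) ∧ 2*y = -2))
Before m := y - 5: ((y < 3 → 2*y ≠ 15) → 2*y = 16) ∧ ((¬(y < 3 → 2*y ≠ 15)) → ((¬(y > -4)) ∧ 2*y = -2))
Answer: WP = ((y < 3 → 2*y ≠ 15) → 2*y = 16) ∧ ((¬(y < 3 → 2*y ≠ 15)) → ((¬(y > -4)) ∧ 2*y = -2))


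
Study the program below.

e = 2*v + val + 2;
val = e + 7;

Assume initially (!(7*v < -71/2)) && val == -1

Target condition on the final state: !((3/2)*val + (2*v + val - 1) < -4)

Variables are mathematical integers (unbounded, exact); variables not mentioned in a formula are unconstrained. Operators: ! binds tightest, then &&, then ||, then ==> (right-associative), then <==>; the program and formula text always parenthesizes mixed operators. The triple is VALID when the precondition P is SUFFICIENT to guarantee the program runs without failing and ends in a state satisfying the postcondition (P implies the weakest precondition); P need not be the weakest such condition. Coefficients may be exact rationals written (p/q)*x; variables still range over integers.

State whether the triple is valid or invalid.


Working backward. After the program, the postcondition !((3/2)*val + (2*v + val - 1) < -4) must hold; in canonical form it is !(2*v + (5/2)*val < -3).
Before val := e + 7: !((5/2)*e + 2*v < -41/2)
Before e := 2*v + val + 2: !(7*v + (5/2)*val < -51/2)
The weakest precondition is !(7*v + (5/2)*val < -51/2).
Check whether (!(7*v < -71/2)) && val == -1 implies it.
Countermodel: at the initial state v = -5, val = -1, the precondition holds but the weakest precondition fails.
Answer: invalid


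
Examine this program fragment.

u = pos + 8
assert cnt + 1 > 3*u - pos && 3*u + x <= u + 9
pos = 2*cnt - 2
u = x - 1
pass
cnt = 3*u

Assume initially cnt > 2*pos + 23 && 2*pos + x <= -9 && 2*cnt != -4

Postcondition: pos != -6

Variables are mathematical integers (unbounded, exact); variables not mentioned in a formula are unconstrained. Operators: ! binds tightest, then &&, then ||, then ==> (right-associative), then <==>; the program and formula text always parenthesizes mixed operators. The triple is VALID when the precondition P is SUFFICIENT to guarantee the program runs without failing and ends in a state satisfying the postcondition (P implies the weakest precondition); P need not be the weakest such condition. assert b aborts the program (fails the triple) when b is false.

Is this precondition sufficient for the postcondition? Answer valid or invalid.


Working backward. After the program, pos != -6 must hold.
Before cnt := 3*u: pos != -6
Before skip: pos != -6
Before u := x - 1: pos != -6
Before pos := 2*cnt - 2: 2*cnt != -4
Before assert cnt + 1 > 3*u - pos && 3*u + x <= u + 9: cnt + pos > 3*u - 1 && 2*u + x <= 9 && 2*cnt != -4
Before u := pos + 8: cnt > 2*pos + 23 && 2*pos + x <= -7 && 2*cnt != -4
The weakest precondition is cnt > 2*pos + 23 && 2*pos + x <= -7 && 2*cnt != -4.
Check whether cnt > 2*pos + 23 && 2*pos + x <= -9 && 2*cnt != -4 implies it.
Every state satisfying the precondition satisfies the weakest precondition: the implication holds.
Answer: valid
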